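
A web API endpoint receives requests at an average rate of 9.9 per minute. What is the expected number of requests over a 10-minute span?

E[N] = λt = 9.9 × 10 = 99 (a 10-minute span = 10 minutes).

99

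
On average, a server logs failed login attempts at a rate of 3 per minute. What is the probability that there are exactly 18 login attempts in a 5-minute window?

Over the interval, μ = 3 × 5 = 15 (a 5-minute window = 5 minutes).
P(N = 18) = e^(−μ) μ^18/18! = e^(−15) · 15^18/6402373705728000 ≈ 0.0706.

0.0706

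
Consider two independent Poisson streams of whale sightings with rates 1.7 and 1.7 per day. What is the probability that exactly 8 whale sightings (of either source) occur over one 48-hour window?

0.1263

Independent Poisson processes superpose: combined rate λ = 1.7 + 1.7 = 3.4 per day.
Over the interval, μ = 3.4 × 2 = 6.8 (a 48-hour window = 2 days).
P(N = 8) = e^(−6.8) · 6.8^8/8! ≈ 0.1263.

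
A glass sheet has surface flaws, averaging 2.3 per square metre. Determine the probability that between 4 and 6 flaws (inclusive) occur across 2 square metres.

0.4923

Over the interval, μ = 2.3 × 2 = 4.6 (2 square metres).
P(4 ≤ N ≤ 6) = Σ_{j=4}^{6} e^(−4.6) · 4.6^j/j! ≈ 0.4923.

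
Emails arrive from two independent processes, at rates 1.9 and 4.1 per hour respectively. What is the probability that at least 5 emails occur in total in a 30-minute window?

Independent Poisson processes superpose: combined rate λ = 1.9 + 4.1 = 6 per hour.
Over the interval, μ = 6 × 0.5 = 3 (a 30-minute window = 0.5 hours).
P(N ≥ 5) = 1 − P(N ≤ 4) ≈ 0.1847.

0.1847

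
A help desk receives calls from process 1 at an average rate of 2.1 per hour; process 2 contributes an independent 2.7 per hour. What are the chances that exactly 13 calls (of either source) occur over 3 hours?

0.1025

Independent Poisson processes superpose: combined rate λ = 2.1 + 2.7 = 4.8 per hour.
Over the interval, μ = 4.8 × 3 = 14.4 (3 hours).
P(N = 13) = e^(−14.4) · 14.4^13/13! ≈ 0.1025.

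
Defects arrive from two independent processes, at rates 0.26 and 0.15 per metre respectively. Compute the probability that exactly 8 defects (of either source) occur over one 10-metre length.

0.0328

Independent Poisson processes superpose: combined rate λ = 0.26 + 0.15 = 0.41 per metre.
Over the interval, μ = 0.41 × 10 = 4.1 (a 10-metre length = 10 metres).
P(N = 8) = e^(−4.1) · 4.1^8/8! ≈ 0.0328.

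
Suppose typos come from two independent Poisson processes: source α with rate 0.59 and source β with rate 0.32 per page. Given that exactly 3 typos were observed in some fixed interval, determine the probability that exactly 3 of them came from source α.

0.2725

Given the total, each event is independently from source α with probability p = λ_α/(λ_α+λ_β) = 0.59/0.91 ≈ 0.6484.
So K ~ Binomial(3, 0.59/0.91): P(K = 3) = C(3,3) · (0.59/0.91)^3 · (0.32/0.91)^0 ≈ 0.2725.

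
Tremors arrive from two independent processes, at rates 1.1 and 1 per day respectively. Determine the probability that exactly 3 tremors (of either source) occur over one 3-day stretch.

Independent Poisson processes superpose: combined rate λ = 1.1 + 1 = 2.1 per day.
Over the interval, μ = 2.1 × 3 = 6.3 (a 3-day stretch = 3 days).
P(N = 3) = e^(−6.3) · 6.3^3/3! ≈ 0.0765.

0.0765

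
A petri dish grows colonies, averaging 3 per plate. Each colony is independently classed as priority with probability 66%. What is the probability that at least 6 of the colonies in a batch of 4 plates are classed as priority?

Thinning: the colonies that are classed as priority themselves form a Poisson process with rate 0.66 × 3 = 1.98 per plate.
Over the interval, μ = 1.98 × 4 = 7.92 (a batch of 4 plates = 4 plates).
P(N ≥ 6) = 1 − P(N ≤ 5) ≈ 0.8013.

0.8013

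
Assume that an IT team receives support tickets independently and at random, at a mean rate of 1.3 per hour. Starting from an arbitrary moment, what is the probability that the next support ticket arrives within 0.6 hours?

0.5416

Inter-arrival times are exponential with rate λ = 1.3 per hour.
P(T ≤ 0.6) = 1 − e^(−λt) = 1 − e^(−1.3 × 0.6) = 1 − e^(−0.78) ≈ 0.5416.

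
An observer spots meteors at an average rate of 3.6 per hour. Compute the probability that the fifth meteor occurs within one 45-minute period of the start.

Over the interval, μ = 3.6 × 0.75 = 2.7 (a 45-minute period = 0.75 hours).
The fifth arrival falls in the interval iff at least 5 events occur there: P(S_5 ≤ t) = P(N ≥ 5) = 1 − P(N ≤ 4) ≈ 0.1371.

0.1371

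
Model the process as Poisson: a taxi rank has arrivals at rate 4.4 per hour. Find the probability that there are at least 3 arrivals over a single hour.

With mean μ = 4.4 per hour,
P(N ≥ 3) = 1 − P(N ≤ 2) = 1 − Σ_{j=0}^{2} e^(−μ) μ^j/j! ≈ 0.8149.

0.8149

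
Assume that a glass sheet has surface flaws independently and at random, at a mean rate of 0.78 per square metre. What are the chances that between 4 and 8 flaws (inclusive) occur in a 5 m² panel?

0.5282

Over the interval, μ = 0.78 × 5 = 3.9 (a 5 m² panel = 5 square metres).
P(4 ≤ N ≤ 8) = Σ_{j=4}^{8} e^(−3.9) · 3.9^j/j! ≈ 0.5282.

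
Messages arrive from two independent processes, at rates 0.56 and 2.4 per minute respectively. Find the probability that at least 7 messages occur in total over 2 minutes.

Independent Poisson processes superpose: combined rate λ = 0.56 + 2.4 = 2.96 per minute.
Over the interval, μ = 2.96 × 2 = 5.92 (2 minutes).
P(N ≥ 7) = 1 − P(N ≤ 6) ≈ 0.3808.

0.3808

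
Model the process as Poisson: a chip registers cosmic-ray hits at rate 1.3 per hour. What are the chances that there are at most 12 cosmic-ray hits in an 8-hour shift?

Over the interval, μ = 1.3 × 8 = 10.4 (an 8-hour shift = 8 hours).
P(N ≤ 12) = Σ_{j=0}^{12} e^(−μ) μ^j/j! ≈ 0.7522.

0.7522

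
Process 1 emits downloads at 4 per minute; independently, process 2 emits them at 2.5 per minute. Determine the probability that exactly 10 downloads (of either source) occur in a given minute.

Independent Poisson processes superpose: combined rate λ = 4 + 2.5 = 6.5 per minute.
So μ = 6.5.
P(N = 10) = e^(−6.5) · 6.5^10/10! ≈ 0.0558.

0.0558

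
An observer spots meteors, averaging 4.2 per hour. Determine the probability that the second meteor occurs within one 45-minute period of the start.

Over the interval, μ = 4.2 × 0.75 = 3.15 (a 45-minute period = 0.75 hours).
The second arrival falls in the interval iff at least 2 events occur there: P(S_2 ≤ t) = P(N ≥ 2) = 1 − P(N ≤ 1) ≈ 0.8222.

0.8222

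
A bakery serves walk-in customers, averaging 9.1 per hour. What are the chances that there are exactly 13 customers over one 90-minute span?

Over the interval, μ = 9.1 × 1.5 = 13.65 (a 90-minute span = 1.5 hours).
P(N = 13) = e^(−μ) μ^13/13! = e^(−13.65) · 13.65^13/6227020800 ≈ 0.1082.

0.1082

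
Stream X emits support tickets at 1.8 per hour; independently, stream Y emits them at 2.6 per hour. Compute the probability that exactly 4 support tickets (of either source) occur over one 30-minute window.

Independent Poisson processes superpose: combined rate λ = 1.8 + 2.6 = 4.4 per hour.
Over the interval, μ = 4.4 × 0.5 = 2.2 (a 30-minute window = 0.5 hours).
P(N = 4) = e^(−2.2) · 2.2^4/4! ≈ 0.1082.

0.1082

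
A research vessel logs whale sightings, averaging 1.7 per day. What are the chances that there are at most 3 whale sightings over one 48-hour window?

0.5584

Over the interval, μ = 1.7 × 2 = 3.4 (a 48-hour window = 2 days).
P(N ≤ 3) = Σ_{j=0}^{3} e^(−μ) μ^j/j! ≈ 0.5584.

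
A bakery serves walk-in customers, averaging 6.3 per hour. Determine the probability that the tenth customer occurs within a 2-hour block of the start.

Over the interval, μ = 6.3 × 2 = 12.6 (a 2-hour block = 2 hours).
The tenth arrival falls in the interval iff at least 10 events occur there: P(S_10 ≤ t) = P(N ≥ 10) = 1 − P(N ≤ 9) ≈ 0.8061.

0.8061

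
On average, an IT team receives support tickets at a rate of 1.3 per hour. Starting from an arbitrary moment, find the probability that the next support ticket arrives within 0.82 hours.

0.6556

Inter-arrival times are exponential with rate λ = 1.3 per hour.
P(T ≤ 0.82) = 1 − e^(−λt) = 1 − e^(−1.3 × 0.82) = 1 − e^(−1.066) ≈ 0.6556.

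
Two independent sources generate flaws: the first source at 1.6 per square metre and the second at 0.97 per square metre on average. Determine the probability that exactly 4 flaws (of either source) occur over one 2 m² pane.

Independent Poisson processes superpose: combined rate λ = 1.6 + 0.97 = 2.57 per square metre.
Over the interval, μ = 2.57 × 2 = 5.14 (a 2 m² pane = 2 square metres).
P(N = 4) = e^(−5.14) · 5.14^4/4! ≈ 0.1704.

0.1704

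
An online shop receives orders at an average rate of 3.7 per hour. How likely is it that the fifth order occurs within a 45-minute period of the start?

Over the interval, μ = 3.7 × 0.75 = 2.775 (a 45-minute period = 0.75 hours).
The fifth arrival falls in the interval iff at least 5 events occur there: P(S_5 ≤ t) = P(N ≥ 5) = 1 − P(N ≤ 4) ≈ 0.1485.

0.1485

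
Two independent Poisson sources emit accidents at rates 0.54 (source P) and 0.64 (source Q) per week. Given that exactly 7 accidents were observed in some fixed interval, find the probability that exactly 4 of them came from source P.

Given the total, each event is independently from source P with probability p = λ_P/(λ_P+λ_Q) = 0.54/1.18 ≈ 0.4576.
So K ~ Binomial(7, 0.54/1.18): P(K = 4) = C(7,4) · (0.54/1.18)^4 · (0.64/1.18)^3 ≈ 0.2449.

0.2449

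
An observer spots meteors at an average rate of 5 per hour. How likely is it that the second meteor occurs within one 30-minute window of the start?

0.7127

Over the interval, μ = 5 × 0.5 = 2.5 (a 30-minute window = 0.5 hours).
The second arrival falls in the interval iff at least 2 events occur there: P(S_2 ≤ t) = P(N ≥ 2) = 1 − P(N ≤ 1) ≈ 0.7127.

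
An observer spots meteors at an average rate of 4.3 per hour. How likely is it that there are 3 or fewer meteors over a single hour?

0.3772

With mean μ = 4.3 per hour,
P(N ≤ 3) = Σ_{j=0}^{3} e^(−μ) μ^j/j! ≈ 0.3772.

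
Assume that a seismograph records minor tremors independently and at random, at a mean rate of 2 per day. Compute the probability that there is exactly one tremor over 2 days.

Over the interval, μ = 2 × 2 = 4 (2 days).
P(N = 1) = e^(−μ) μ^1/1! = e^(−4) · 4^1/1 ≈ 0.0733.

0.0733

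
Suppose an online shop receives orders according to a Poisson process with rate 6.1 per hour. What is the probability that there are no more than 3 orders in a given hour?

0.1425

With mean μ = 6.1 per hour,
P(N ≤ 3) = Σ_{j=0}^{3} e^(−μ) μ^j/j! ≈ 0.1425.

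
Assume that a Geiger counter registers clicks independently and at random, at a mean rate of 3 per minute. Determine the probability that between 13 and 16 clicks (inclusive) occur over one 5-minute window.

Over the interval, μ = 3 × 5 = 15 (a 5-minute window = 5 minutes).
P(13 ≤ N ≤ 16) = Σ_{j=13}^{16} e^(−15) · 15^j/j! ≈ 0.3965.

0.3965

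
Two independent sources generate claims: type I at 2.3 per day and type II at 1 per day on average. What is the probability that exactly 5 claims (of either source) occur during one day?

Independent Poisson processes superpose: combined rate λ = 2.3 + 1 = 3.3 per day.
So μ = 3.3.
P(N = 5) = e^(−3.3) · 3.3^5/5! ≈ 0.1203.

0.1203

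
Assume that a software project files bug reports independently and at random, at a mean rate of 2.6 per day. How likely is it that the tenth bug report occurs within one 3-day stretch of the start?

Over the interval, μ = 2.6 × 3 = 7.8 (a 3-day stretch = 3 days).
The tenth arrival falls in the interval iff at least 10 events occur there: P(S_10 ≤ t) = P(N ≥ 10) = 1 − P(N ≤ 9) ≈ 0.2589.

0.2589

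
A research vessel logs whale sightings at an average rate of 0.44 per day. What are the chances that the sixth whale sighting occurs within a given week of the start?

Over the interval, μ = 0.44 × 7 = 3.08 (a week = 7 days).
The sixth arrival falls in the interval iff at least 6 events occur there: P(S_6 ≤ t) = P(N ≥ 6) = 1 − P(N ≤ 5) ≈ 0.0922.

0.0922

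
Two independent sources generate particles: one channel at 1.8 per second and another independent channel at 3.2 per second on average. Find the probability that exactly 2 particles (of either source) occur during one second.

0.0842

Independent Poisson processes superpose: combined rate λ = 1.8 + 3.2 = 5 per second.
So μ = 5.
P(N = 2) = e^(−5) · 5^2/2! ≈ 0.0842.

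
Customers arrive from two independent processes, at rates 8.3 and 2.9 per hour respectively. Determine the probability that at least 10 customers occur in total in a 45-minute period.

Independent Poisson processes superpose: combined rate λ = 8.3 + 2.9 = 11.2 per hour.
Over the interval, μ = 11.2 × 0.75 = 8.4 (a 45-minute period = 0.75 hours).
P(N ≥ 10) = 1 − P(N ≤ 9) ≈ 0.3341.

0.3341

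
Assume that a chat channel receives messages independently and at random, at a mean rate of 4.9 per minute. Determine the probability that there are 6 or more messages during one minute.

0.3665

With mean μ = 4.9 per minute,
P(N ≥ 6) = 1 − P(N ≤ 5) = 1 − Σ_{j=0}^{5} e^(−μ) μ^j/j! ≈ 0.3665.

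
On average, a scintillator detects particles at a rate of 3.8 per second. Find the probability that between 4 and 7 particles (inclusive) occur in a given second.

With mean μ = 3.8 per second,
P(4 ≤ N ≤ 7) = Σ_{j=4}^{7} e^(−3.8) · 3.8^j/j! ≈ 0.4864.

0.4864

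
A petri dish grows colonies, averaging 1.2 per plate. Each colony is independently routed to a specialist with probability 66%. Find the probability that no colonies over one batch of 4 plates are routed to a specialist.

0.0421

Thinning: the colonies that are routed to a specialist themselves form a Poisson process with rate 0.66 × 1.2 = 0.792 per plate.
Over the interval, μ = 0.792 × 4 = 3.168 (a batch of 4 plates = 4 plates).
P(N = 0) = e^(−3.168) · 3.168^0/0! ≈ 0.0421.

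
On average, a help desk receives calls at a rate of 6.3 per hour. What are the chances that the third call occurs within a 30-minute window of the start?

0.6096

Over the interval, μ = 6.3 × 0.5 = 3.15 (a 30-minute window = 0.5 hours).
The third arrival falls in the interval iff at least 3 events occur there: P(S_3 ≤ t) = P(N ≥ 3) = 1 − P(N ≤ 2) ≈ 0.6096.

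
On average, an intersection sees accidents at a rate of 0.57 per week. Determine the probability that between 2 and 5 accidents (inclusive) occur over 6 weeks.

Over the interval, μ = 0.57 × 6 = 3.42 (6 weeks).
P(2 ≤ N ≤ 5) = Σ_{j=2}^{5} e^(−3.42) · 3.42^j/j! ≈ 0.7234.

0.7234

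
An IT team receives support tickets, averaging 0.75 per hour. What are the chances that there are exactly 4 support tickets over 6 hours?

0.1898

Over the interval, μ = 0.75 × 6 = 4.5 (6 hours).
P(N = 4) = e^(−μ) μ^4/4! = e^(−4.5) · 4.5^4/24 ≈ 0.1898.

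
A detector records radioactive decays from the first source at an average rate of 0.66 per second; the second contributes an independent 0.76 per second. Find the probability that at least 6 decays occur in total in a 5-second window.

0.7119

Independent Poisson processes superpose: combined rate λ = 0.66 + 0.76 = 1.42 per second.
Over the interval, μ = 1.42 × 5 = 7.1 (a 5-second window = 5 seconds).
P(N ≥ 6) = 1 − P(N ≤ 5) ≈ 0.7119.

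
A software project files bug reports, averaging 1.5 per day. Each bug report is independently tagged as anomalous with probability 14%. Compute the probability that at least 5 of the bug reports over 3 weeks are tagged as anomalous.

Thinning: the bug reports that are tagged as anomalous themselves form a Poisson process with rate 0.14 × 1.5 = 0.21 per day.
Over the interval, μ = 0.21 × 21 = 4.41 (3 weeks = 21 days).
P(N ≥ 5) = 1 − P(N ≤ 4) ≈ 0.4507.

0.4507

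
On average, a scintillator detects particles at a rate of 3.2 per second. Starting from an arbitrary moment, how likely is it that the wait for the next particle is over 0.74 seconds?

0.0937

The wait for the next event is exponential with rate λ = 3.2 per second.
P(T > 0.74) = e^(−λt) = e^(−3.2 × 0.74) = e^(−2.368) ≈ 0.0937.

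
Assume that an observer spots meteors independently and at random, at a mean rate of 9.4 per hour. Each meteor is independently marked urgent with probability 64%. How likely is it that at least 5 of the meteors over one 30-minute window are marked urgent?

Thinning: the meteors that are marked urgent themselves form a Poisson process with rate 0.64 × 9.4 = 6.016 per hour.
Over the interval, μ = 6.016 × 0.5 = 3.008 (a 30-minute window = 0.5 hours).
P(N ≥ 5) = 1 − P(N ≤ 4) ≈ 0.1861.

0.1861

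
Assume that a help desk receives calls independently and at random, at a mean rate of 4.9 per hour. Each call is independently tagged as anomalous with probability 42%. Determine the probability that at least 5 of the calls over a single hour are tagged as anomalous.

0.0580

Thinning: the calls that are tagged as anomalous themselves form a Poisson process with rate 0.42 × 4.9 = 2.058 per hour.
So μ = 2.058.
P(N ≥ 5) = 1 − P(N ≤ 4) ≈ 0.0580.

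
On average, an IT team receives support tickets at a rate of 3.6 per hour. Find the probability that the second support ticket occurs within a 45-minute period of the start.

Over the interval, μ = 3.6 × 0.75 = 2.7 (a 45-minute period = 0.75 hours).
The second arrival falls in the interval iff at least 2 events occur there: P(S_2 ≤ t) = P(N ≥ 2) = 1 − P(N ≤ 1) ≈ 0.7513.

0.7513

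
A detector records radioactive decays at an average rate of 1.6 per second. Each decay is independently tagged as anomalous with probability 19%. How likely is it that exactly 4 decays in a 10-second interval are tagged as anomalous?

0.1702

Thinning: the decays that are tagged as anomalous themselves form a Poisson process with rate 0.19 × 1.6 = 0.304 per second.
Over the interval, μ = 0.304 × 10 = 3.04 (a 10-second interval = 10 seconds).
P(N = 4) = e^(−3.04) · 3.04^4/4! ≈ 0.1702.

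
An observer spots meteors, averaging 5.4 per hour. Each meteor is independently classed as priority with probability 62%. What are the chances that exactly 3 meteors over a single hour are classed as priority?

0.2199

Thinning: the meteors that are classed as priority themselves form a Poisson process with rate 0.62 × 5.4 = 3.348 per hour.
So μ = 3.348.
P(N = 3) = e^(−3.348) · 3.348^3/3! ≈ 0.2199.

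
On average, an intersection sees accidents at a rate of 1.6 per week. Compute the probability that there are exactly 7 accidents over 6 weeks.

0.1010

Over the interval, μ = 1.6 × 6 = 9.6 (6 weeks).
P(N = 7) = e^(−μ) μ^7/7! = e^(−9.6) · 9.6^7/5040 ≈ 0.1010.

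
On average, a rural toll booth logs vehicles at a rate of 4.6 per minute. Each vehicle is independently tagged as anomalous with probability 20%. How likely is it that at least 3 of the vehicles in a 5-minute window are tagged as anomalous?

Thinning: the vehicles that are tagged as anomalous themselves form a Poisson process with rate 0.2 × 4.6 = 0.92 per minute.
Over the interval, μ = 0.92 × 5 = 4.6 (a 5-minute window = 5 minutes).
P(N ≥ 3) = 1 − P(N ≤ 2) ≈ 0.8374.

0.8374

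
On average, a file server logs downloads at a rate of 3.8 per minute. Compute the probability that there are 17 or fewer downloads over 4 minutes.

0.7317

Over the interval, μ = 3.8 × 4 = 15.2 (4 minutes).
P(N ≤ 17) = Σ_{j=0}^{17} e^(−μ) μ^j/j! ≈ 0.7317.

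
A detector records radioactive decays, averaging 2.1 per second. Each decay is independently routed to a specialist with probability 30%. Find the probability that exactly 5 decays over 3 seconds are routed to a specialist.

0.0304

Thinning: the decays that are routed to a specialist themselves form a Poisson process with rate 0.3 × 2.1 = 0.63 per second.
Over the interval, μ = 0.63 × 3 = 1.89 (3 seconds).
P(N = 5) = e^(−1.89) · 1.89^5/5! ≈ 0.0304.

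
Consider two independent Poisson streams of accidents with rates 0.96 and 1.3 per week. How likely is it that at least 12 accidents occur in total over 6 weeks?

Independent Poisson processes superpose: combined rate λ = 0.96 + 1.3 = 2.26 per week.
Over the interval, μ = 2.26 × 6 = 13.56 (6 weeks).
P(N ≥ 12) = 1 − P(N ≤ 11) ≈ 0.7011.

0.7011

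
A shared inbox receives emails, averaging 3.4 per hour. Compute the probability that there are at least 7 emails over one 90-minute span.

0.2526

Over the interval, μ = 3.4 × 1.5 = 5.1 (a 90-minute span = 1.5 hours).
P(N ≥ 7) = 1 − P(N ≤ 6) = 1 − Σ_{j=0}^{6} e^(−μ) μ^j/j! ≈ 0.2526.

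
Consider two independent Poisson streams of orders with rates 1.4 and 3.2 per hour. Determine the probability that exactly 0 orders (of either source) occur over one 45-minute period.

0.0317

Independent Poisson processes superpose: combined rate λ = 1.4 + 3.2 = 4.6 per hour.
Over the interval, μ = 4.6 × 0.75 = 3.45 (a 45-minute period = 0.75 hours).
P(N = 0) = e^(−3.45) · 3.45^0/0! ≈ 0.0317.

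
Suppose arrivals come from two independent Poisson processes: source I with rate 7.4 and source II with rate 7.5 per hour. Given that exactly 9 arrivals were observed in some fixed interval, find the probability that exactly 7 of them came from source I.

0.0680

Given the total, each event is independently from source I with probability p = λ_I/(λ_I+λ_II) = 7.4/14.9 ≈ 0.4966.
So K ~ Binomial(9, 7.4/14.9): P(K = 7) = C(9,7) · (7.4/14.9)^7 · (7.5/14.9)^2 ≈ 0.0680.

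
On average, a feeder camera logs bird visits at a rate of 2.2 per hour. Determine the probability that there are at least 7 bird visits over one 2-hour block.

0.1564

Over the interval, μ = 2.2 × 2 = 4.4 (a 2-hour block = 2 hours).
P(N ≥ 7) = 1 − P(N ≤ 6) = 1 − Σ_{j=0}^{6} e^(−μ) μ^j/j! ≈ 0.1564.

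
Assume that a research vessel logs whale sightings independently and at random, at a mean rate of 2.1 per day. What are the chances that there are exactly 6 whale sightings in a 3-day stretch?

Over the interval, μ = 2.1 × 3 = 6.3 (a 3-day stretch = 3 days).
P(N = 6) = e^(−μ) μ^6/6! = e^(−6.3) · 6.3^6/720 ≈ 0.1595.

0.1595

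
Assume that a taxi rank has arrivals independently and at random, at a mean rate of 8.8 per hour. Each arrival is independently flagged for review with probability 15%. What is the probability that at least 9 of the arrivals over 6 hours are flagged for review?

Thinning: the arrivals that are flagged for review themselves form a Poisson process with rate 0.15 × 8.8 = 1.32 per hour.
Over the interval, μ = 1.32 × 6 = 7.92 (6 hours).
P(N ≥ 9) = 1 − P(N ≤ 8) ≈ 0.3963.

0.3963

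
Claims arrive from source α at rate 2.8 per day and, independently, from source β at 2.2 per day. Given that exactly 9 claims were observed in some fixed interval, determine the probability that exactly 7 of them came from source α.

0.1204

Given the total, each event is independently from source α with probability p = λ_α/(λ_α+λ_β) = 2.8/5 = 0.5600.
So K ~ Binomial(9, 2.8/5): P(K = 7) = C(9,7) · (2.8/5)^7 · (2.2/5)^2 ≈ 0.1204.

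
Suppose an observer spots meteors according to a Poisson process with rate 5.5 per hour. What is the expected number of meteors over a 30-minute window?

E[N] = λt = 5.5 × 0.5 = 2.75 (a 30-minute window = 0.5 hours).

2.75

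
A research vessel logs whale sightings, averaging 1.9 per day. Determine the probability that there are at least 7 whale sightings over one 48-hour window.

Over the interval, μ = 1.9 × 2 = 3.8 (a 48-hour window = 2 days).
P(N ≥ 7) = 1 − P(N ≤ 6) = 1 − Σ_{j=0}^{6} e^(−μ) μ^j/j! ≈ 0.0909.

0.0909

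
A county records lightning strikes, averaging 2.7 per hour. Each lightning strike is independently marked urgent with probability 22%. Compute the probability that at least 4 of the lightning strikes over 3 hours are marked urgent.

0.1058

Thinning: the lightning strikes that are marked urgent themselves form a Poisson process with rate 0.22 × 2.7 = 0.594 per hour.
Over the interval, μ = 0.594 × 3 = 1.782 (3 hours).
P(N ≥ 4) = 1 − P(N ≤ 3) ≈ 0.1058.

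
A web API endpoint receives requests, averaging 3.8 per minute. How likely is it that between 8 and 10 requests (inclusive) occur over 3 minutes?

0.2939

Over the interval, μ = 3.8 × 3 = 11.4 (3 minutes).
P(8 ≤ N ≤ 10) = Σ_{j=8}^{10} e^(−11.4) · 11.4^j/j! ≈ 0.2939.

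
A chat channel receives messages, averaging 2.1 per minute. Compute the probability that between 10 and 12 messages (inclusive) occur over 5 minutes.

Over the interval, μ = 2.1 × 5 = 10.5 (5 minutes).
P(10 ≤ N ≤ 12) = Σ_{j=10}^{12} e^(−10.5) · 10.5^j/j! ≈ 0.3448.

0.3448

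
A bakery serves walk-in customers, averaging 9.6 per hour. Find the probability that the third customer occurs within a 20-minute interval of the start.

0.6201

Over the interval, μ = 9.6 × 1/3 = 3.2 (a 20-minute interval = 1/3 hours).
The third arrival falls in the interval iff at least 3 events occur there: P(S_3 ≤ t) = P(N ≥ 3) = 1 − P(N ≤ 2) ≈ 0.6201.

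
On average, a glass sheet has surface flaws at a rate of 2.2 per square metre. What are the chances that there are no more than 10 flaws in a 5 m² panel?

0.4599

Over the interval, μ = 2.2 × 5 = 11 (a 5 m² panel = 5 square metres).
P(N ≤ 10) = Σ_{j=0}^{10} e^(−μ) μ^j/j! ≈ 0.4599.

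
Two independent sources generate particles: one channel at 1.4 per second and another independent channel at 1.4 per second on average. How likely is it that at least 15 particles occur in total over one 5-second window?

Independent Poisson processes superpose: combined rate λ = 1.4 + 1.4 = 2.8 per second.
Over the interval, μ = 2.8 × 5 = 14 (a 5-second window = 5 seconds).
P(N ≥ 15) = 1 − P(N ≤ 14) ≈ 0.4296.

0.4296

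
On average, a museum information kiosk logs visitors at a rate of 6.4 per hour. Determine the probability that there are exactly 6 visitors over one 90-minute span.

0.0736

Over the interval, μ = 6.4 × 1.5 = 9.6 (a 90-minute span = 1.5 hours).
P(N = 6) = e^(−μ) μ^6/6! = e^(−9.6) · 9.6^6/720 ≈ 0.0736.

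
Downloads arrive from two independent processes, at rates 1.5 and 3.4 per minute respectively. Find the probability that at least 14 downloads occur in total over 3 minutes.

0.6075

Independent Poisson processes superpose: combined rate λ = 1.5 + 3.4 = 4.9 per minute.
Over the interval, μ = 4.9 × 3 = 14.7 (3 minutes).
P(N ≥ 14) = 1 − P(N ≤ 13) ≈ 0.6075.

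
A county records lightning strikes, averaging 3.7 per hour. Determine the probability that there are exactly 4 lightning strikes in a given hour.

0.1931

With mean μ = 3.7 per hour,
P(N = 4) = e^(−μ) μ^4/4! = e^(−3.7) · 3.7^4/24 ≈ 0.1931.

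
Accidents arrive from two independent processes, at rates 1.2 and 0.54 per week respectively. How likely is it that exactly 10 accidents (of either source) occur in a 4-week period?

0.0698

Independent Poisson processes superpose: combined rate λ = 1.2 + 0.54 = 1.74 per week.
Over the interval, μ = 1.74 × 4 = 6.96 (a 4-week period = 4 weeks).
P(N = 10) = e^(−6.96) · 6.96^10/10! ≈ 0.0698.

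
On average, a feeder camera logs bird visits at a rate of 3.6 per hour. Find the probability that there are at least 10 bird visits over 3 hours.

Over the interval, μ = 3.6 × 3 = 10.8 (3 hours).
P(N ≥ 10) = 1 − P(N ≤ 9) = 1 − Σ_{j=0}^{9} e^(−μ) μ^j/j! ≈ 0.6374.

0.6374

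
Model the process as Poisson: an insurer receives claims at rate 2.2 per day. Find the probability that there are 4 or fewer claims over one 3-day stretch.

Over the interval, μ = 2.2 × 3 = 6.6 (a 3-day stretch = 3 days).
P(N ≤ 4) = Σ_{j=0}^{4} e^(−μ) μ^j/j! ≈ 0.2127.

0.2127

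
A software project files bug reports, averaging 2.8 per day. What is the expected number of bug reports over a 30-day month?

E[N] = λt = 2.8 × 30 = 84 (a 30-day month = 30 days).

84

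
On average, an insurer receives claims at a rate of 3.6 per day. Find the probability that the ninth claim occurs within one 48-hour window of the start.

0.2973

Over the interval, μ = 3.6 × 2 = 7.2 (a 48-hour window = 2 days).
The ninth arrival falls in the interval iff at least 9 events occur there: P(S_9 ≤ t) = P(N ≥ 9) = 1 − P(N ≤ 8) ≈ 0.2973.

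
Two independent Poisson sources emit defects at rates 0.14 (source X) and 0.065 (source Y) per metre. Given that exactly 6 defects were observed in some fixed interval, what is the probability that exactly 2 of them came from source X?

Given the total, each event is independently from source X with probability p = λ_X/(λ_X+λ_Y) = 0.14/0.205 ≈ 0.6829.
So K ~ Binomial(6, 0.14/0.205): P(K = 2) = C(6,2) · (0.14/0.205)^2 · (0.065/0.205)^4 ≈ 0.0707.

0.0707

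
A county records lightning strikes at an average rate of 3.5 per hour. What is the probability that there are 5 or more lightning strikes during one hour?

With mean μ = 3.5 per hour,
P(N ≥ 5) = 1 − P(N ≤ 4) = 1 − Σ_{j=0}^{4} e^(−μ) μ^j/j! ≈ 0.2746.

0.2746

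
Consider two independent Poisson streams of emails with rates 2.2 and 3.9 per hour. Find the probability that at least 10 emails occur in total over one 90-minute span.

0.4323

Independent Poisson processes superpose: combined rate λ = 2.2 + 3.9 = 6.1 per hour.
Over the interval, μ = 6.1 × 1.5 = 9.15 (a 90-minute span = 1.5 hours).
P(N ≥ 10) = 1 − P(N ≤ 9) ≈ 0.4323.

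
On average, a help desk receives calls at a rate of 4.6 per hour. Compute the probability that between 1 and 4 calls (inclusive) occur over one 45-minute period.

Over the interval, μ = 4.6 × 0.75 = 3.45 (a 45-minute period = 0.75 hours).
P(1 ≤ N ≤ 4) = Σ_{j=1}^{4} e^(−3.45) · 3.45^j/j! ≈ 0.7031.

0.7031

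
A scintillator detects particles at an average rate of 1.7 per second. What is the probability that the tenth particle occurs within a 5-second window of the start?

Over the interval, μ = 1.7 × 5 = 8.5 (a 5-second window = 5 seconds).
The tenth arrival falls in the interval iff at least 10 events occur there: P(S_10 ≤ t) = P(N ≥ 10) = 1 − P(N ≤ 9) ≈ 0.3470.

0.3470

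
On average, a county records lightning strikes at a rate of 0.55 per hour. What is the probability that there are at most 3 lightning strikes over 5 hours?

0.7030

Over the interval, μ = 0.55 × 5 = 2.75 (5 hours).
P(N ≤ 3) = Σ_{j=0}^{3} e^(−μ) μ^j/j! ≈ 0.7030.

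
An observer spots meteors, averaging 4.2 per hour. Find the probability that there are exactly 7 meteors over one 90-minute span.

Over the interval, μ = 4.2 × 1.5 = 6.3 (a 90-minute span = 1.5 hours).
P(N = 7) = e^(−μ) μ^7/7! = e^(−6.3) · 6.3^7/5040 ≈ 0.1435.

0.1435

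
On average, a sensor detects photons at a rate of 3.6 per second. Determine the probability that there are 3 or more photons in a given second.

With mean μ = 3.6 per second,
P(N ≥ 3) = 1 − P(N ≤ 2) = 1 − Σ_{j=0}^{2} e^(−μ) μ^j/j! ≈ 0.6973.

0.6973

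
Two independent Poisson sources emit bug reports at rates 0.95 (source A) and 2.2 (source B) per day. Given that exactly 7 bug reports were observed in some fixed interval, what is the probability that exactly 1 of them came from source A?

0.2450

Given the total, each event is independently from source A with probability p = λ_A/(λ_A+λ_B) = 0.95/3.15 ≈ 0.3016.
So K ~ Binomial(7, 0.95/3.15): P(K = 1) = C(7,1) · (0.95/3.15)^1 · (2.2/3.15)^6 ≈ 0.2450.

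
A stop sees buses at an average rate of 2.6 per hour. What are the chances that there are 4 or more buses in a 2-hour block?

0.7619

Over the interval, μ = 2.6 × 2 = 5.2 (a 2-hour block = 2 hours).
P(N ≥ 4) = 1 − P(N ≤ 3) = 1 − Σ_{j=0}^{3} e^(−μ) μ^j/j! ≈ 0.7619.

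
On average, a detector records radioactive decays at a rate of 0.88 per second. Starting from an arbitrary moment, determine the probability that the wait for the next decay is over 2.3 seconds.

0.1321

The wait for the next event is exponential with rate λ = 0.88 per second.
P(T > 2.3) = e^(−λt) = e^(−0.88 × 2.3) = e^(−2.024) ≈ 0.1321.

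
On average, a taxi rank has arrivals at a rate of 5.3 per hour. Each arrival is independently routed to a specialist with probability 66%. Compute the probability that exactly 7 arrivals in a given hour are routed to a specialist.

Thinning: the arrivals that are routed to a specialist themselves form a Poisson process with rate 0.66 × 5.3 = 3.498 per hour.
So μ = 3.498.
P(N = 7) = e^(−3.498) · 3.498^7/7! ≈ 0.0385.

0.0385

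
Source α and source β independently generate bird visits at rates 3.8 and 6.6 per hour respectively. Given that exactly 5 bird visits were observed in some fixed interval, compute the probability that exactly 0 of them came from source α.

0.1029

Given the total, each event is independently from source α with probability p = λ_α/(λ_α+λ_β) = 3.8/10.4 ≈ 0.3654.
So K ~ Binomial(5, 3.8/10.4): P(K = 0) = C(5,0) · (3.8/10.4)^0 · (6.6/10.4)^5 ≈ 0.1029.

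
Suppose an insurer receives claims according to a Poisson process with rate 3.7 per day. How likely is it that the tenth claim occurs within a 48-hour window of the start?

Over the interval, μ = 3.7 × 2 = 7.4 (a 48-hour window = 2 days).
The tenth arrival falls in the interval iff at least 10 events occur there: P(S_10 ≤ t) = P(N ≥ 10) = 1 − P(N ≤ 9) ≈ 0.2123.

0.2123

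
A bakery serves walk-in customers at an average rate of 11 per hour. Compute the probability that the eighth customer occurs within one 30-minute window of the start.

0.1905

Over the interval, μ = 11 × 0.5 = 5.5 (a 30-minute window = 0.5 hours).
The eighth arrival falls in the interval iff at least 8 events occur there: P(S_8 ≤ t) = P(N ≥ 8) = 1 − P(N ≤ 7) ≈ 0.1905.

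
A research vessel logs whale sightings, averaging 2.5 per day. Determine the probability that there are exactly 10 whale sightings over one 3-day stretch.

Over the interval, μ = 2.5 × 3 = 7.5 (a 3-day stretch = 3 days).
P(N = 10) = e^(−μ) μ^10/10! = e^(−7.5) · 7.5^10/3628800 ≈ 0.0858.

0.0858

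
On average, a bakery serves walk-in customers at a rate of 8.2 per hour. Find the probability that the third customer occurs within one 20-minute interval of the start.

0.5145

Over the interval, μ = 8.2 × 1/3 ≈ 2.73333 (a 20-minute interval = 1/3 hours).
The third arrival falls in the interval iff at least 3 events occur there: P(S_3 ≤ t) = P(N ≥ 3) = 1 − P(N ≤ 2) ≈ 0.5145.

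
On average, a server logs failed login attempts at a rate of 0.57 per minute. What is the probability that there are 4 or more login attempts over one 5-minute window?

0.3192

Over the interval, μ = 0.57 × 5 = 2.85 (a 5-minute window = 5 minutes).
P(N ≥ 4) = 1 − P(N ≤ 3) = 1 − Σ_{j=0}^{3} e^(−μ) μ^j/j! ≈ 0.3192.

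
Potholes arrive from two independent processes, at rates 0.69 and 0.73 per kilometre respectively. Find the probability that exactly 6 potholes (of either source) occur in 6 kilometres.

Independent Poisson processes superpose: combined rate λ = 0.69 + 0.73 = 1.42 per kilometre.
Over the interval, μ = 1.42 × 6 = 8.52 (6 kilometres).
P(N = 6) = e^(−8.52) · 8.52^6/6! ≈ 0.1060.

0.1060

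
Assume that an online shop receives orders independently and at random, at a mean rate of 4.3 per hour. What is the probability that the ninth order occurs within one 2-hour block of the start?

0.4906

Over the interval, μ = 4.3 × 2 = 8.6 (a 2-hour block = 2 hours).
The ninth arrival falls in the interval iff at least 9 events occur there: P(S_9 ≤ t) = P(N ≥ 9) = 1 − P(N ≤ 8) ≈ 0.4906.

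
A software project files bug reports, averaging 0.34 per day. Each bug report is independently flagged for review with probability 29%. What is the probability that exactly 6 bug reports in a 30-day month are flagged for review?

Thinning: the bug reports that are flagged for review themselves form a Poisson process with rate 0.29 × 0.34 = 0.0986 per day.
Over the interval, μ = 0.0986 × 30 = 2.958 (a 30-day month = 30 days).
P(N = 6) = e^(−2.958) · 2.958^6/6! ≈ 0.0483.

0.0483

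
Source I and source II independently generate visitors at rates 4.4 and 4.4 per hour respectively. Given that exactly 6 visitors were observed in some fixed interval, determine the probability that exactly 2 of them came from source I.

0.2344

Given the total, each event is independently from source I with probability p = λ_I/(λ_I+λ_II) = 4.4/8.8 = 0.5000.
So K ~ Binomial(6, 4.4/8.8): P(K = 2) = C(6,2) · (4.4/8.8)^2 · (4.4/8.8)^4 ≈ 0.2344.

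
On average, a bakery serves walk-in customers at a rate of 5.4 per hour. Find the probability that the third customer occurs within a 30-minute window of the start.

Over the interval, μ = 5.4 × 0.5 = 2.7 (a 30-minute window = 0.5 hours).
The third arrival falls in the interval iff at least 3 events occur there: P(S_3 ≤ t) = P(N ≥ 3) = 1 − P(N ≤ 2) ≈ 0.5064.

0.5064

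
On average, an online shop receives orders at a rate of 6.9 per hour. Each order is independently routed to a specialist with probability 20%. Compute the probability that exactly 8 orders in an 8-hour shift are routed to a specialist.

0.0878

Thinning: the orders that are routed to a specialist themselves form a Poisson process with rate 0.2 × 6.9 = 1.38 per hour.
Over the interval, μ = 1.38 × 8 = 11.04 (an 8-hour shift = 8 hours).
P(N = 8) = e^(−11.04) · 11.04^8/8! ≈ 0.0878.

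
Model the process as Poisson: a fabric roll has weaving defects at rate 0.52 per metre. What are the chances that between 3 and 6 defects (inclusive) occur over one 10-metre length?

Over the interval, μ = 0.52 × 10 = 5.2 (a 10-metre length = 10 metres).
P(3 ≤ N ≤ 6) = Σ_{j=3}^{6} e^(−5.2) · 5.2^j/j! ≈ 0.6236.

0.6236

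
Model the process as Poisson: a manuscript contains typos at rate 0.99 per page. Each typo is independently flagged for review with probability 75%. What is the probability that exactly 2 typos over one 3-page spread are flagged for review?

0.2674

Thinning: the typos that are flagged for review themselves form a Poisson process with rate 0.75 × 0.99 = 0.7425 per page.
Over the interval, μ = 0.7425 × 3 = 2.2275 (a 3-page spread = 3 pages).
P(N = 2) = e^(−2.2275) · 2.2275^2/2! ≈ 0.2674.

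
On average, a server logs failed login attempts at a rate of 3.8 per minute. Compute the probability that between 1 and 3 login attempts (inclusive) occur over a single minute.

0.4511

With mean μ = 3.8 per minute,
P(1 ≤ N ≤ 3) = Σ_{j=1}^{3} e^(−3.8) · 3.8^j/j! ≈ 0.4511.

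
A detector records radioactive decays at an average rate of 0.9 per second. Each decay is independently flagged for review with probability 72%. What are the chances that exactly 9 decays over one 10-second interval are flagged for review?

0.0851

Thinning: the decays that are flagged for review themselves form a Poisson process with rate 0.72 × 0.9 = 0.648 per second.
Over the interval, μ = 0.648 × 10 = 6.48 (a 10-second interval = 10 seconds).
P(N = 9) = e^(−6.48) · 6.48^9/9! ≈ 0.0851.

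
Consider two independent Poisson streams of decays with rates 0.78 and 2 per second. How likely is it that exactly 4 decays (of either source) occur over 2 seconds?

0.1533

Independent Poisson processes superpose: combined rate λ = 0.78 + 2 = 2.78 per second.
Over the interval, μ = 2.78 × 2 = 5.56 (2 seconds).
P(N = 4) = e^(−5.56) · 5.56^4/4! ≈ 0.1533.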